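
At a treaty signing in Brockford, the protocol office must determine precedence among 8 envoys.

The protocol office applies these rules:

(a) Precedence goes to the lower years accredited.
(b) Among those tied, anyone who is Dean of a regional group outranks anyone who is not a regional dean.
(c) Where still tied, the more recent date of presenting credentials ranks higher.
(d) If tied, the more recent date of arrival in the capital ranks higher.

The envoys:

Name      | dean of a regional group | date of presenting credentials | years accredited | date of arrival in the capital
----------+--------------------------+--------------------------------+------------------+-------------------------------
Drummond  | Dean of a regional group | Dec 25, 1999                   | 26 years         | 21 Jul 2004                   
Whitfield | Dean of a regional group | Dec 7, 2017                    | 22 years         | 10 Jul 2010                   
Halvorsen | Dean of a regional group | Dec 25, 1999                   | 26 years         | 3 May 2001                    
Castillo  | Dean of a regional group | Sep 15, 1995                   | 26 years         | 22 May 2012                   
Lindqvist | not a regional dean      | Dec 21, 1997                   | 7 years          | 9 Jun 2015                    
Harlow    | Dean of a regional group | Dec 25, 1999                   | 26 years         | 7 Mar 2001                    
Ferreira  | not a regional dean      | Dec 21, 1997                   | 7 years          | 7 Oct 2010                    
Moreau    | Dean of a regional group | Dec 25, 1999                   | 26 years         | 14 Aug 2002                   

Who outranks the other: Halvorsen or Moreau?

Moreau

By years accredited (lower first): Lindqvist and Ferreira (both 7 years); then Whitfield (22 years); then Drummond, Moreau, Halvorsen, Harlow and Castillo (each 26 years).
Lindqvist and Ferreira are each not a regional dean, so the next rule applies.
Lindqvist and Ferreira both have date of presenting credentials Dec 21, 1997, so the next rule applies.
Among Lindqvist and Ferreira, by date of arrival in the capital (later first): Lindqvist (9 Jun 2015) before Ferreira (7 Oct 2010).
Drummond, Moreau, Halvorsen, Harlow and Castillo are each Dean of a regional group, so the next rule applies.
Among Drummond, Moreau, Halvorsen, Harlow and Castillo, by date of presenting credentials (later first): Drummond, Moreau, Halvorsen and Harlow (Dec 25, 1999) before Castillo (Sep 15, 1995).
Among Drummond, Moreau, Halvorsen and Harlow, by date of arrival in the capital (later first): Drummond (21 Jul 2004) before Moreau (14 Aug 2002) before Halvorsen (3 May 2001) before Harlow (7 Mar 2001).
So Moreau takes precedence.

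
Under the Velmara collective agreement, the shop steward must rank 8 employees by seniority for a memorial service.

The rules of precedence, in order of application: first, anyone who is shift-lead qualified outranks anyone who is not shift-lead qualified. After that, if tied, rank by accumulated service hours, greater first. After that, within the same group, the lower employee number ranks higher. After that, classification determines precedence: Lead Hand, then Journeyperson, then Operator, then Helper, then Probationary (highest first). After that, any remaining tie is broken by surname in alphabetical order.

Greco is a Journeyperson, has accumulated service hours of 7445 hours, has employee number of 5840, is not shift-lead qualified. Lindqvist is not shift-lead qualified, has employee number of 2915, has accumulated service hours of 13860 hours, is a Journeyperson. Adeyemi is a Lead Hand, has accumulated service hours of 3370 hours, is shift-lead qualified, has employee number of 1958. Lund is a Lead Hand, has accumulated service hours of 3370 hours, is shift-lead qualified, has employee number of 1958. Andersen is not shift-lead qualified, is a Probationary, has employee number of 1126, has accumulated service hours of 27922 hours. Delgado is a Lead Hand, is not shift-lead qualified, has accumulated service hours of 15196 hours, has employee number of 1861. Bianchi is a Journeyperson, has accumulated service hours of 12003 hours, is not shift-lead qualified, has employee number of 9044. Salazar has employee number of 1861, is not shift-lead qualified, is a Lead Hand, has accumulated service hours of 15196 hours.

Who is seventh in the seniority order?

By the first rule: Adeyemi and Lund (both shift-lead qualified); then Andersen, Delgado, Salazar, Lindqvist, Bianchi and Greco (each not shift-lead qualified).
Adeyemi and Lund both have accumulated service hours 3370 hours, so the next rule applies.
Adeyemi and Lund both have employee number 1958, so the next rule applies.
Adeyemi and Lund are each Lead Hand, so the next rule applies.
Among Adeyemi and Lund, alphabetically by surname: Adeyemi before Lund.
Among Andersen, Delgado, Salazar, Lindqvist, Bianchi and Greco, by accumulated service hours (higher first): Andersen (27922 hours) before Delgado and Salazar (15196 hours) before Lindqvist (13860 hours) before Bianchi (12003 hours) before Greco (7445 hours).
Delgado and Salazar both have employee number 1861, so the next rule applies.
Delgado and Salazar are each Lead Hand, so the next rule applies.
Among Delgado and Salazar, alphabetically by surname: Delgado before Salazar.
Order: Adeyemi, Lund, Andersen, Delgado, Salazar, Lindqvist, Bianchi, Greco.

Bianchi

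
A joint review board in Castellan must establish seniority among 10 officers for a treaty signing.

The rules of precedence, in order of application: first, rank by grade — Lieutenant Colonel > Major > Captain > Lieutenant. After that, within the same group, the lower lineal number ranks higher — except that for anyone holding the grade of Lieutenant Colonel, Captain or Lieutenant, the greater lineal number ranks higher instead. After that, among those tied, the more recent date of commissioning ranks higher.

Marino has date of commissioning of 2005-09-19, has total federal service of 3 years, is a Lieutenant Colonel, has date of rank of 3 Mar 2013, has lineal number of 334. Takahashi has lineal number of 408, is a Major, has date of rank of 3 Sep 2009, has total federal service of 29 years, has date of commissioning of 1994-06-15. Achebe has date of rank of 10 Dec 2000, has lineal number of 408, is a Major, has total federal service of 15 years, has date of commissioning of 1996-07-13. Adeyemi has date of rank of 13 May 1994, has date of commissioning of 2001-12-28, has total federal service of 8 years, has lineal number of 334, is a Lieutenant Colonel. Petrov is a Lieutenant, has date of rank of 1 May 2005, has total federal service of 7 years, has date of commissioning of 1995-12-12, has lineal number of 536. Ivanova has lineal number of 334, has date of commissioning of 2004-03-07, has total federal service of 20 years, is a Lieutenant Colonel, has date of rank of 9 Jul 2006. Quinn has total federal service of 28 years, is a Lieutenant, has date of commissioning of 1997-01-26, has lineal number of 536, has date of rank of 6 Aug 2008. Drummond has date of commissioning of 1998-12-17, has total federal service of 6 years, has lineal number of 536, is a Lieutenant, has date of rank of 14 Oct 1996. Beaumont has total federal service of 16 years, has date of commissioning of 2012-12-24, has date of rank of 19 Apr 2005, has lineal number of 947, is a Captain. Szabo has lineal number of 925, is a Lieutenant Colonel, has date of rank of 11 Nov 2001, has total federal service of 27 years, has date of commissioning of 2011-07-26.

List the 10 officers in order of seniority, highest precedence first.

By grade: Szabo, Marino, Ivanova and Adeyemi (Lieutenant Colonel); then Achebe and Takahashi (Major); then Beaumont (Captain); then Drummond, Quinn and Petrov (Lieutenant).
Among Szabo, Marino, Ivanova and Adeyemi, by lineal number (higher first) (reversed rule for this group): Szabo (925) before Marino, Ivanova and Adeyemi (334).
Among Marino, Ivanova and Adeyemi, by date of commissioning (later first): Marino (2005-09-19) before Ivanova (2004-03-07) before Adeyemi (2001-12-28).
Achebe and Takahashi both have lineal number 408, so the next rule applies.
Among Achebe and Takahashi, by date of commissioning (later first): Achebe (1996-07-13) before Takahashi (1994-06-15).
Drummond, Quinn and Petrov all have lineal number 536, so the next rule applies.
Among Drummond, Quinn and Petrov, by date of commissioning (later first): Drummond (1998-12-17) before Quinn (1997-01-26) before Petrov (1995-12-12).
Full order: Szabo, Marino, Ivanova, Adeyemi, Achebe, Takahashi, Beaumont, Drummond, Quinn, Petrov.

Szabo, Marino, Ivanova, Adeyemi, Achebe, Takahashi, Beaumont, Drummond, Quinn, Petrov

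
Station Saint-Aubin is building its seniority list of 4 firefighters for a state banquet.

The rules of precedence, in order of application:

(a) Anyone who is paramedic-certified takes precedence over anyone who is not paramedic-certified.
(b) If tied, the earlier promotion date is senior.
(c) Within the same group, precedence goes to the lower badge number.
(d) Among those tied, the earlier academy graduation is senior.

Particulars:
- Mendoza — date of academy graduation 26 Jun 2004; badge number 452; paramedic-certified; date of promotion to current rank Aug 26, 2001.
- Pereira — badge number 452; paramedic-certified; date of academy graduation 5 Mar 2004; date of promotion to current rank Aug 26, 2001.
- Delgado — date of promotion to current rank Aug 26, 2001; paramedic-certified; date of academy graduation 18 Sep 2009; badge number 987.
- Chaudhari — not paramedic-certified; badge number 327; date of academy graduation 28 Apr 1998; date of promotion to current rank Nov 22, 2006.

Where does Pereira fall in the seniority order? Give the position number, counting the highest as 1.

1

By the first rule: Pereira, Mendoza and Delgado (each paramedic-certified); then Chaudhari (not paramedic-certified).
Pereira, Mendoza and Delgado all have date of promotion to current rank Aug 26, 2001, so the next rule applies.
Among Pereira, Mendoza and Delgado, by badge number (lower first): Pereira and Mendoza (452) before Delgado (987).
Among Pereira and Mendoza, by date of academy graduation (earlier first): Pereira (5 Mar 2004) before Mendoza (26 Jun 2004).
Order: Pereira, Mendoza, Delgado, Chaudhari. So position 1.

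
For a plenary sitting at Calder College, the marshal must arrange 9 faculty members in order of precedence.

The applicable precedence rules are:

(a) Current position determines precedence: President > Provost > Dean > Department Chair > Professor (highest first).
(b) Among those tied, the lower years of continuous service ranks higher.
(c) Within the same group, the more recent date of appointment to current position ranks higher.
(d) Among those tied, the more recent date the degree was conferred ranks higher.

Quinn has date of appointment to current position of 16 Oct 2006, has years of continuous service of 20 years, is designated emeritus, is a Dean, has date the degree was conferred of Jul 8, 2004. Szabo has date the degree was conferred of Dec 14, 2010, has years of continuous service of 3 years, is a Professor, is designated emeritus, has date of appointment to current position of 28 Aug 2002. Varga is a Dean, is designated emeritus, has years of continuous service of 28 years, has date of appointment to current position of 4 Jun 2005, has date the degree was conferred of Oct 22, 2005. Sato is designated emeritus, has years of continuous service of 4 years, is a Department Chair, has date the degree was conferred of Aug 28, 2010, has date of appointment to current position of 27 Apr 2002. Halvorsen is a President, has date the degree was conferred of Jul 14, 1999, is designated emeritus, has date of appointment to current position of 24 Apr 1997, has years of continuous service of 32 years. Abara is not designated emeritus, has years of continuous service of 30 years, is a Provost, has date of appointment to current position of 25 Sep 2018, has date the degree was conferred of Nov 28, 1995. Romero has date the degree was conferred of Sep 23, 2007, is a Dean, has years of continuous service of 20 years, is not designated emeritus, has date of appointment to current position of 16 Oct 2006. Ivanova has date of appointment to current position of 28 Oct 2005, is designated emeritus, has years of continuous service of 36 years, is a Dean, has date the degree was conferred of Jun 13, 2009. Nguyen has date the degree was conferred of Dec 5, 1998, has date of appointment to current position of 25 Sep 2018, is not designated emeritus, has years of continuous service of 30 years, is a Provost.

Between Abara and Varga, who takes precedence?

Abara

By current position: Halvorsen (President); then Nguyen and Abara (Provost); then Romero, Quinn, Varga and Ivanova (Dean); then Sato (Department Chair); then Szabo (Professor).
Nguyen and Abara both have years of continuous service 30 years, so the next rule applies.
Nguyen and Abara both have date of appointment to current position 25 Sep 2018, so the next rule applies.
Among Nguyen and Abara, by date the degree was conferred (later first): Nguyen (Dec 5, 1998) before Abara (Nov 28, 1995).
Among Romero, Quinn, Varga and Ivanova, by years of continuous service (lower first): Romero and Quinn (20 years) before Varga (28 years) before Ivanova (36 years).
Romero and Quinn both have date of appointment to current position 16 Oct 2006, so the next rule applies.
Among Romero and Quinn, by date the degree was conferred (later first): Romero (Sep 23, 2007) before Quinn (Jul 8, 2004).
So Abara takes precedence.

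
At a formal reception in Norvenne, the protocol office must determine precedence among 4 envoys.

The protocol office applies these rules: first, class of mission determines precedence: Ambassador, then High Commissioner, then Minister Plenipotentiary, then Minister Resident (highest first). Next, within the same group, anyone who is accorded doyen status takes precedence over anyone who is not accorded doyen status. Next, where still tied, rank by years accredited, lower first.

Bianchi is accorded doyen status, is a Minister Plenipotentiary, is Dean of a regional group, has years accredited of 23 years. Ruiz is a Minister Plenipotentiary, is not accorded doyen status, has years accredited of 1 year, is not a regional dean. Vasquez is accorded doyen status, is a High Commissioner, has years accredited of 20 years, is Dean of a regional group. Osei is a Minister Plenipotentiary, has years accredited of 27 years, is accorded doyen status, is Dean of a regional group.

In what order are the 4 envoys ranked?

By class of mission: Vasquez (High Commissioner); then Bianchi, Osei and Ruiz (Minister Plenipotentiary).
Among Bianchi, Osei and Ruiz, accorded doyen status before not accorded doyen status: Bianchi and Osei (accorded doyen status) before Ruiz (not accorded doyen status).
Among Bianchi and Osei, by years accredited (lower first): Bianchi (23 years) before Osei (27 years).
Full order: Vasquez, Bianchi, Osei, Ruiz.

Vasquez, Bianchi, Osei, Ruiz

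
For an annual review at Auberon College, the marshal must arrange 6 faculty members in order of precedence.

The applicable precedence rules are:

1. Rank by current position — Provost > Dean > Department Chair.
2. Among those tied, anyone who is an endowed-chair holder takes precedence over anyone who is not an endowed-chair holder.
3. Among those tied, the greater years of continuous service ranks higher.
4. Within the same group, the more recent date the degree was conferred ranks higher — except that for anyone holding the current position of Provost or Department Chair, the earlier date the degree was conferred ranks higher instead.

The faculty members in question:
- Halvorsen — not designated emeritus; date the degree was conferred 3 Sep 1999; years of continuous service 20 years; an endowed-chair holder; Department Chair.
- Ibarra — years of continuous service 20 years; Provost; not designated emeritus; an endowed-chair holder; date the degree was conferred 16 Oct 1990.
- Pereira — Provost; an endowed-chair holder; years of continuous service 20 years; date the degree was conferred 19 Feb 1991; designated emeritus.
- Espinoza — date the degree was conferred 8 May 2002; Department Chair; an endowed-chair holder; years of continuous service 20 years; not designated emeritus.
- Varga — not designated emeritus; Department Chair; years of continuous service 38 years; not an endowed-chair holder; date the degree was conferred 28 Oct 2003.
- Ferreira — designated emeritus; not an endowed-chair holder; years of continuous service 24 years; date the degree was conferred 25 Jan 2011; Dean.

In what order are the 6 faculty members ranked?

Ibarra, Pereira, Ferreira, Halvorsen, Espinoza, Varga

By current position: Ibarra and Pereira (Provost); then Ferreira (Dean); then Halvorsen, Espinoza and Varga (Department Chair).
Ibarra and Pereira are each an endowed-chair holder, so the next rule applies.
Ibarra and Pereira both have years of continuous service 20 years, so the next rule applies.
Among Ibarra and Pereira, by date the degree was conferred (earlier first) (reversed rule for this group): Ibarra (16 Oct 1990) before Pereira (19 Feb 1991).
Among Halvorsen, Espinoza and Varga, an endowed-chair holder before not an endowed-chair holder: Halvorsen and Espinoza (an endowed-chair holder) before Varga (not an endowed-chair holder).
Halvorsen and Espinoza both have years of continuous service 20 years, so the next rule applies.
Among Halvorsen and Espinoza, by date the degree was conferred (earlier first) (reversed rule for this group): Halvorsen (3 Sep 1999) before Espinoza (8 May 2002).
Full order: Ibarra, Pereira, Ferreira, Halvorsen, Espinoza, Varga.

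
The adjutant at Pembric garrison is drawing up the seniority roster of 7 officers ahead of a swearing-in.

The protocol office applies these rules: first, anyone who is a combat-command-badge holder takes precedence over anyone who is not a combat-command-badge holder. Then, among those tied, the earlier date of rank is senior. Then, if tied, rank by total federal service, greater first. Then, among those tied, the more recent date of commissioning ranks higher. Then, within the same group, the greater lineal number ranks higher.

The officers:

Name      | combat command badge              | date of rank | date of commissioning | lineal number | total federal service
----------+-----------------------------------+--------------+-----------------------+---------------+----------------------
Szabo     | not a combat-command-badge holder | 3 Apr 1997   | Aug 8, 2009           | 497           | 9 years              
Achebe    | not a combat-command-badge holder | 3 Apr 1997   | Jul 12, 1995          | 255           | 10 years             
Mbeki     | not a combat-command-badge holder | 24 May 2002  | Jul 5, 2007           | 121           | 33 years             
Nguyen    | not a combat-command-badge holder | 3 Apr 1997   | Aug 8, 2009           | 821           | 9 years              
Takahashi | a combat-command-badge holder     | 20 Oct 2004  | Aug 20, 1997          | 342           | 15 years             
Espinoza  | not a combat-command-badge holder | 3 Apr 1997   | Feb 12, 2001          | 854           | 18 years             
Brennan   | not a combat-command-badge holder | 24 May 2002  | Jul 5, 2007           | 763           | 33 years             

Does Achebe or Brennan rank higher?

Achebe

By the first rule: Takahashi (a combat-command-badge holder); then Espinoza, Achebe, Nguyen, Szabo, Brennan and Mbeki (each not a combat-command-badge holder).
Among Espinoza, Achebe, Nguyen, Szabo, Brennan and Mbeki, by date of rank (earlier first): Espinoza, Achebe, Nguyen and Szabo (3 Apr 1997) before Brennan and Mbeki (24 May 2002).
Among Espinoza, Achebe, Nguyen and Szabo, by total federal service (higher first): Espinoza (18 years) before Achebe (10 years) before Nguyen and Szabo (9 years).
Nguyen and Szabo both have date of commissioning Aug 8, 2009, so the next rule applies.
Among Nguyen and Szabo, by lineal number (higher first): Nguyen (821) before Szabo (497).
Brennan and Mbeki both have total federal service 33 years, so the next rule applies.
Brennan and Mbeki both have date of commissioning Jul 5, 2007, so the next rule applies.
Among Brennan and Mbeki, by lineal number (higher first): Brennan (763) before Mbeki (121).
So Achebe takes precedence.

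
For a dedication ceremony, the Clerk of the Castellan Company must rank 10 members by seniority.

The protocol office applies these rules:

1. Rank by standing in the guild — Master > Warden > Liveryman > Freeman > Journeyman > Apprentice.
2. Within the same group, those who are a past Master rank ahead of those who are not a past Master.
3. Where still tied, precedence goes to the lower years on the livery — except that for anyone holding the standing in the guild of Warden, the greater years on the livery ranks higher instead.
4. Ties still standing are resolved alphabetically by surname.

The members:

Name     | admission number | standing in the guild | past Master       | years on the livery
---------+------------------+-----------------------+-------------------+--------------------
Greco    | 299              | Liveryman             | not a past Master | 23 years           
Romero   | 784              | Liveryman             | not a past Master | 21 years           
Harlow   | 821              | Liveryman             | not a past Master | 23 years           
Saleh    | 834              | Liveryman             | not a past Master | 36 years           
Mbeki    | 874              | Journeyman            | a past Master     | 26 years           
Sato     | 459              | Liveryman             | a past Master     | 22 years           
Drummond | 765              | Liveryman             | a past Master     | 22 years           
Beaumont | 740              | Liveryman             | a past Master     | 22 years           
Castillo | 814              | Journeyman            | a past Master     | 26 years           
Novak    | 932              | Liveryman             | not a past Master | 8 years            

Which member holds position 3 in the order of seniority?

By standing in the guild: Beaumont, Drummond, Sato, Novak, Romero, Greco, Harlow and Saleh (Liveryman); then Castillo and Mbeki (Journeyman).
Among Beaumont, Drummond, Sato, Novak, Romero, Greco, Harlow and Saleh, a past Master before not a past Master: Beaumont, Drummond and Sato (a past Master) before Novak, Romero, Greco, Harlow and Saleh (not a past Master).
Beaumont, Drummond and Sato all have years on the livery 22 years, so the next rule applies.
Among Beaumont, Drummond and Sato, alphabetically by surname: Beaumont before Drummond before Sato.
Among Novak, Romero, Greco, Harlow and Saleh, by years on the livery (lower first): Novak (8 years) before Romero (21 years) before Greco and Harlow (23 years) before Saleh (36 years).
Among Greco and Harlow, alphabetically by surname: Greco before Harlow.
Castillo and Mbeki are each a past Master, so the next rule applies.
Castillo and Mbeki both have years on the livery 26 years, so the next rule applies.
Among Castillo and Mbeki, alphabetically by surname: Castillo before Mbeki.
Order: Beaumont, Drummond, Sato, Novak, Romero, Greco, Harlow, Saleh, Castillo, Mbeki.

Sato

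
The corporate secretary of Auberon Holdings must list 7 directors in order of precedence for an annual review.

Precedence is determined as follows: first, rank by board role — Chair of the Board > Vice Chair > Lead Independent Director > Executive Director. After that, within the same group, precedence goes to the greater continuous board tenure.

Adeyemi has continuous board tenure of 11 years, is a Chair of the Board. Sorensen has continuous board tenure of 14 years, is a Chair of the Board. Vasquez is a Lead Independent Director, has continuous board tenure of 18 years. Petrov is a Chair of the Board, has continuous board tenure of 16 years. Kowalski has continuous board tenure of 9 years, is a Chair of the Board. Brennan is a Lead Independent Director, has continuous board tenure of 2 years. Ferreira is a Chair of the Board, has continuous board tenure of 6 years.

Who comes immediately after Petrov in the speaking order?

Sorensen

By board role: Petrov, Sorensen, Adeyemi, Kowalski and Ferreira (Chair of the Board); then Vasquez and Brennan (Lead Independent Director).
Among Petrov, Sorensen, Adeyemi, Kowalski and Ferreira, by continuous board tenure (higher first): Petrov (16 years) before Sorensen (14 years) before Adeyemi (11 years) before Kowalski (9 years) before Ferreira (6 years).
Among Vasquez and Brennan, by continuous board tenure (higher first): Vasquez (18 years) before Brennan (2 years).
Order: Petrov, Sorensen, Adeyemi, Kowalski, Ferreira, Vasquez, Brennan.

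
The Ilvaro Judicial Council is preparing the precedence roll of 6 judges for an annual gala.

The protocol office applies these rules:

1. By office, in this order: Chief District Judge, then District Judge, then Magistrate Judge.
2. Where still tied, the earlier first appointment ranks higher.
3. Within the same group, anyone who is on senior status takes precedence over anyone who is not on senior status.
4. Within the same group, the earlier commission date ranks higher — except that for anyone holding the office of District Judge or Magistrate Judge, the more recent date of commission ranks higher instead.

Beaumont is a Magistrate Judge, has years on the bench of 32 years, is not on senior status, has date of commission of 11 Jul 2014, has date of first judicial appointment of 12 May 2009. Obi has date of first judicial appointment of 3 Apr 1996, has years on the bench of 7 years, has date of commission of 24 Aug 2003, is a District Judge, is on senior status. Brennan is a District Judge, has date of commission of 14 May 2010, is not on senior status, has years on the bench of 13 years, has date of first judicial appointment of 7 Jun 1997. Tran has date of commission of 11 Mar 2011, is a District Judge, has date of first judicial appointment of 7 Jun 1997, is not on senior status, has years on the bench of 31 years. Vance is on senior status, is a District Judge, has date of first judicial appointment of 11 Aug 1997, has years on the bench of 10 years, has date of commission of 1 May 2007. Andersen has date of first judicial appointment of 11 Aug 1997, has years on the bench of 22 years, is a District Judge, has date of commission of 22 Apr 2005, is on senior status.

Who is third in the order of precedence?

Brennan

By office: Obi, Tran, Brennan, Vance and Andersen (District Judge); then Beaumont (Magistrate Judge).
Among Obi, Tran, Brennan, Vance and Andersen, by date of first judicial appointment (earlier first): Obi (3 Apr 1996) before Tran and Brennan (7 Jun 1997) before Vance and Andersen (11 Aug 1997).
Tran and Brennan are each not on senior status, so the next rule applies.
Among Tran and Brennan, by date of commission (later first) (reversed rule for this group): Tran (11 Mar 2011) before Brennan (14 May 2010).
Vance and Andersen are each on senior status, so the next rule applies.
Among Vance and Andersen, by date of commission (later first) (reversed rule for this group): Vance (1 May 2007) before Andersen (22 Apr 2005).
Order: Obi, Tran, Brennan, Vance, Andersen, Beaumont.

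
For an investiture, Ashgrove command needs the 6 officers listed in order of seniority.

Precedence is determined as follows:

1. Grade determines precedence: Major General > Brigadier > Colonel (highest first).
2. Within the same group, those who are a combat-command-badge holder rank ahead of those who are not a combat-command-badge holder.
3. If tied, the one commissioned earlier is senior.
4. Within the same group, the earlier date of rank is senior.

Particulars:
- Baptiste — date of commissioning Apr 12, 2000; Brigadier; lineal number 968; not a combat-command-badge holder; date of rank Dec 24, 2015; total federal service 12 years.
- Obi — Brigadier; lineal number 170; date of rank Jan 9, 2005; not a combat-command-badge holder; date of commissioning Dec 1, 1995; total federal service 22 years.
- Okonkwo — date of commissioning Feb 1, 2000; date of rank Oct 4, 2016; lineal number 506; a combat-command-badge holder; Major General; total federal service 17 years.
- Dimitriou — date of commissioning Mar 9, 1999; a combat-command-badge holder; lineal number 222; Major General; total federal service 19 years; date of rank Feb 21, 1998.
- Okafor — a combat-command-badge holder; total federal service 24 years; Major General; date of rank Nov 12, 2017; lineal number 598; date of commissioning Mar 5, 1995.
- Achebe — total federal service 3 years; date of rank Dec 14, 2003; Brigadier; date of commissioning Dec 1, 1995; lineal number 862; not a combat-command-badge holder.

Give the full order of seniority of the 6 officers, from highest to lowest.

By grade: Okafor, Dimitriou and Okonkwo (Major General); then Achebe, Obi and Baptiste (Brigadier).
Okafor, Dimitriou and Okonkwo are each a combat-command-badge holder, so the next rule applies.
Among Okafor, Dimitriou and Okonkwo, by date of commissioning (earlier first): Okafor (Mar 5, 1995) before Dimitriou (Mar 9, 1999) before Okonkwo (Feb 1, 2000).
Achebe, Obi and Baptiste are each not a combat-command-badge holder, so the next rule applies.
Among Achebe, Obi and Baptiste, by date of commissioning (earlier first): Achebe and Obi (Dec 1, 1995) before Baptiste (Apr 12, 2000).
Among Achebe and Obi, by date of rank (earlier first): Achebe (Dec 14, 2003) before Obi (Jan 9, 2005).
Full order: Okafor, Dimitriou, Okonkwo, Achebe, Obi, Baptiste.

Okafor, Dimitriou, Okonkwo, Achebe, Obi, Baptiste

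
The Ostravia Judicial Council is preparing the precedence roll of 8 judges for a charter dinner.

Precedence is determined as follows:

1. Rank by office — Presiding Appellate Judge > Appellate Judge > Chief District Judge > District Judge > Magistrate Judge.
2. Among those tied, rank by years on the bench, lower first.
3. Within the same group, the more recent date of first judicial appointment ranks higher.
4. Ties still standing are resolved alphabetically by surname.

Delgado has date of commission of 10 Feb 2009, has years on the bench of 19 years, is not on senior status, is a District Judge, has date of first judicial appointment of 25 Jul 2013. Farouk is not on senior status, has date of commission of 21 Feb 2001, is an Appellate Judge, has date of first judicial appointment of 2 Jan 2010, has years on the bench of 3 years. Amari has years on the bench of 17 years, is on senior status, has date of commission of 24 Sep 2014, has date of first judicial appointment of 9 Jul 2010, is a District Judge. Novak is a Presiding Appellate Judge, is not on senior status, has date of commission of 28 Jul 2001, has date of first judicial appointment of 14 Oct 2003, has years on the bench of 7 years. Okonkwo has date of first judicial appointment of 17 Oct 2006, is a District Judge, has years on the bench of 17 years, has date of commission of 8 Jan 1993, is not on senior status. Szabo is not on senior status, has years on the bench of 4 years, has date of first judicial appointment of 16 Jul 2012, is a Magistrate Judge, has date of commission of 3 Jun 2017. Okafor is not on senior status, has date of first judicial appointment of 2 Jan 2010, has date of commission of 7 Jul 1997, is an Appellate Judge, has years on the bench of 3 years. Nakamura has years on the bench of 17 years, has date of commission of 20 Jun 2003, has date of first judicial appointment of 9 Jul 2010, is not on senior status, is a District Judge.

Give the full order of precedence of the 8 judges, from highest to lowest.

By office: Novak (Presiding Appellate Judge); then Farouk and Okafor (Appellate Judge); then Amari, Nakamura, Okonkwo and Delgado (District Judge); then Szabo (Magistrate Judge).
Farouk and Okafor both have years on the bench 3 years, so the next rule applies.
Farouk and Okafor both have date of first judicial appointment 2 Jan 2010, so the next rule applies.
Among Farouk and Okafor, alphabetically by surname: Farouk before Okafor.
Among Amari, Nakamura, Okonkwo and Delgado, by years on the bench (lower first): Amari, Nakamura and Okonkwo (17 years) before Delgado (19 years).
Among Amari, Nakamura and Okonkwo, by date of first judicial appointment (later first): Amari and Nakamura (9 Jul 2010) before Okonkwo (17 Oct 2006).
Among Amari and Nakamura, alphabetically by surname: Amari before Nakamura.
Full order: Novak, Farouk, Okafor, Amari, Nakamura, Okonkwo, Delgado, Szabo.

Novak, Farouk, Okafor, Amari, Nakamura, Okonkwo, Delgado, Szabo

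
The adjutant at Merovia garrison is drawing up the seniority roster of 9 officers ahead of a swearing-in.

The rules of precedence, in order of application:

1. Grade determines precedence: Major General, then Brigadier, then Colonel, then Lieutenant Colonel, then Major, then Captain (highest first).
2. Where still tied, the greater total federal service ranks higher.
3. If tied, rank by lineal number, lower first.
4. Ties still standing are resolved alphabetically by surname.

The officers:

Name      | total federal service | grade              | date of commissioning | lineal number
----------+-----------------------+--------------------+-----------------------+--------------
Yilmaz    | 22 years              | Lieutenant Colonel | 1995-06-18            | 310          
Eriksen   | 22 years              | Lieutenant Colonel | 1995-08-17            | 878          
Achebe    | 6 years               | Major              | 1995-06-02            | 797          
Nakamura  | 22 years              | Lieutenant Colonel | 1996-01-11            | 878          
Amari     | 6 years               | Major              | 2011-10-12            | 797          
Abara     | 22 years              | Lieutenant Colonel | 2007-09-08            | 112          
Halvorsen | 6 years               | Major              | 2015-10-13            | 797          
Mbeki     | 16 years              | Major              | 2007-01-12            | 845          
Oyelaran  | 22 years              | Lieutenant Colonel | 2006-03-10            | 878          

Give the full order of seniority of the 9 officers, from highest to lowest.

Abara, Yilmaz, Eriksen, Nakamura, Oyelaran, Mbeki, Achebe, Amari, Halvorsen

By grade: Abara, Yilmaz, Eriksen, Nakamura and Oyelaran (Lieutenant Colonel); then Mbeki, Achebe, Amari and Halvorsen (Major).
Abara, Yilmaz, Eriksen, Nakamura and Oyelaran all have total federal service 22 years, so the next rule applies.
Among Abara, Yilmaz, Eriksen, Nakamura and Oyelaran, by lineal number (lower first): Abara (112) before Yilmaz (310) before Eriksen, Nakamura and Oyelaran (878).
Among Eriksen, Nakamura and Oyelaran, alphabetically by surname: Eriksen before Nakamura before Oyelaran.
Among Mbeki, Achebe, Amari and Halvorsen, by total federal service (higher first): Mbeki (16 years) before Achebe, Amari and Halvorsen (6 years).
Achebe, Amari and Halvorsen all have lineal number 797, so the next rule applies.
Among Achebe, Amari and Halvorsen, alphabetically by surname: Achebe before Amari before Halvorsen.
Full order: Abara, Yilmaz, Eriksen, Nakamura, Oyelaran, Mbeki, Achebe, Amari, Halvorsen.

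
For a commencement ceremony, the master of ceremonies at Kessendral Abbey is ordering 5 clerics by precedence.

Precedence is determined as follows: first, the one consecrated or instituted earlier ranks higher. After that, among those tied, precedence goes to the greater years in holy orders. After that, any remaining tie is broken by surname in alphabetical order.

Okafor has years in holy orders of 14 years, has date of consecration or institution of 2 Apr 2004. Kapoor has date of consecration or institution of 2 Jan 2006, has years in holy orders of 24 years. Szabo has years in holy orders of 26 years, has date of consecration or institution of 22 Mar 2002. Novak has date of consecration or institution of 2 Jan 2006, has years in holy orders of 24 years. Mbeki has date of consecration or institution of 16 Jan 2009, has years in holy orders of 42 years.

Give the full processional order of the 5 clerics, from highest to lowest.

By date of consecration or institution (earlier first): Szabo (22 Mar 2002); then Okafor (2 Apr 2004); then Kapoor and Novak (both 2 Jan 2006); then Mbeki (16 Jan 2009).
Kapoor and Novak both have years in holy orders 24 years, so the next rule applies.
Among Kapoor and Novak, alphabetically by surname: Kapoor before Novak.
Full order: Szabo, Okafor, Kapoor, Novak, Mbeki.

Szabo, Okafor, Kapoor, Novak, Mbeki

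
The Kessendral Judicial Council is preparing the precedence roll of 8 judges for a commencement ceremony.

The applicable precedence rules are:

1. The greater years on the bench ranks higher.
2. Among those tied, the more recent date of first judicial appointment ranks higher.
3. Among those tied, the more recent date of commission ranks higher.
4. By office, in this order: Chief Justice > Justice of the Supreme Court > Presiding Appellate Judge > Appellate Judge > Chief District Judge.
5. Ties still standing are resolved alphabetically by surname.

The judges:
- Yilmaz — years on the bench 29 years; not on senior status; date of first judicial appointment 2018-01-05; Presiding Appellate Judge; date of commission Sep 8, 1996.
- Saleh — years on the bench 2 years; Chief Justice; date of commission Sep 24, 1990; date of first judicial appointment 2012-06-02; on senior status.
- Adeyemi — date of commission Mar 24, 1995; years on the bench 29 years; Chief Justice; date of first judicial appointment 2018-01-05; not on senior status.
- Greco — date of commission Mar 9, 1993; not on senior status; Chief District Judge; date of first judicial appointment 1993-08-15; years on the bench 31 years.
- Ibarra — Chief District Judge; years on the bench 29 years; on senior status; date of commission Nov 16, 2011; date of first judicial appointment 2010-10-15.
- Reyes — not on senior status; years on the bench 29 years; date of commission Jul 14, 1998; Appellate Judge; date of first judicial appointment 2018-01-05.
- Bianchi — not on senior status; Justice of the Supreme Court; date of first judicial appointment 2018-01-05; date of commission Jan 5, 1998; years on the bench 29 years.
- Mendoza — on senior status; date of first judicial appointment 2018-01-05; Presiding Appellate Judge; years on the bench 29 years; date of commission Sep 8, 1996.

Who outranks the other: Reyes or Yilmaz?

Reyes

By years on the bench (higher first): Greco (31 years); then Reyes, Bianchi, Mendoza, Yilmaz, Adeyemi and Ibarra (each 29 years); then Saleh (2 years).
Among Reyes, Bianchi, Mendoza, Yilmaz, Adeyemi and Ibarra, by date of first judicial appointment (later first): Reyes, Bianchi, Mendoza, Yilmaz and Adeyemi (2018-01-05) before Ibarra (2010-10-15).
Among Reyes, Bianchi, Mendoza, Yilmaz and Adeyemi, by date of commission (later first): Reyes (Jul 14, 1998) before Bianchi (Jan 5, 1998) before Mendoza and Yilmaz (Sep 8, 1996) before Adeyemi (Mar 24, 1995).
Mendoza and Yilmaz are each Presiding Appellate Judge, so the next rule applies.
Among Mendoza and Yilmaz, alphabetically by surname: Mendoza before Yilmaz.
So Reyes takes precedence.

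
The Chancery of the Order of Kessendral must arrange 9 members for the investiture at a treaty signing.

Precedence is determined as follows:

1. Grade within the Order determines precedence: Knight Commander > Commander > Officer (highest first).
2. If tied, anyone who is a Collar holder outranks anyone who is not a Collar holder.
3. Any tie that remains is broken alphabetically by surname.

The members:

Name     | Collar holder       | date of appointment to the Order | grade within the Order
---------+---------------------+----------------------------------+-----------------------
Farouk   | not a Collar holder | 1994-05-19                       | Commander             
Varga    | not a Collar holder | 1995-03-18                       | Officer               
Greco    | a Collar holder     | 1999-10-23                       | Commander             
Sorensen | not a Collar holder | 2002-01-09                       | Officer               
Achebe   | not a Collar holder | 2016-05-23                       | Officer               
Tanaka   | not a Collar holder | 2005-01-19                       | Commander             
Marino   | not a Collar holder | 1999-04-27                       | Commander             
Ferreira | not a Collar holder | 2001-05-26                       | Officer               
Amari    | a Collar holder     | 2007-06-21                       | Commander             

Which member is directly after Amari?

By grade within the Order: Amari, Greco, Farouk, Marino and Tanaka (Commander); then Achebe, Ferreira, Sorensen and Varga (Officer).
Among Amari, Greco, Farouk, Marino and Tanaka, a Collar holder before not a Collar holder: Amari and Greco (a Collar holder) before Farouk, Marino and Tanaka (not a Collar holder).
Among Amari and Greco, alphabetically by surname: Amari before Greco.
Among Farouk, Marino and Tanaka, alphabetically by surname: Farouk before Marino before Tanaka.
Achebe, Ferreira, Sorensen and Varga are each not a Collar holder, so the next rule applies.
Among Achebe, Ferreira, Sorensen and Varga, alphabetically by surname: Achebe before Ferreira before Sorensen before Varga.
Order: Amari, Greco, Farouk, Marino, Tanaka, Achebe, Ferreira, Sorensen, Varga.

Greco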